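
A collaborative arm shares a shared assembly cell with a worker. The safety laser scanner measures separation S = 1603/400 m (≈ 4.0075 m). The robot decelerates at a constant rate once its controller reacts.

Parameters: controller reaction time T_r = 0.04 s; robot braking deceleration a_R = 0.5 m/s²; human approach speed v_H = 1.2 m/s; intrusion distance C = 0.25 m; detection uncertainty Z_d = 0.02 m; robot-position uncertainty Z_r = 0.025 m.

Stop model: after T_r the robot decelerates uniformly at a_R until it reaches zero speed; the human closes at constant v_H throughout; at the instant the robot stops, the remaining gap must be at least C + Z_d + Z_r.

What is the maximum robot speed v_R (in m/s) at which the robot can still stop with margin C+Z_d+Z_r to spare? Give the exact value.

v_R_max = 21/20 m/s = 1.0500 m/s

collect terms ⇒ (1)·v_R² + (61/25)·v_R + (-7329/2000) = 0
  disc = (61/25)² − 4·(1)·(-7329/2000) = 51529/2500 ; √disc = 227/50
  v_R = (−(61/25) + 227/50) / (2·(1)) = 21/20 m/s
check:
stop time T_s = (21/20)/(1/2) = 2.1000 s
robot in T_r: 1.0500·0.0400 = 0.0420 m
braking distance = 1.0500²/(2·0.5000) = 1.1025 m
person approaches 1.2000·(0.0400+2.1000) = 2.5680 m
residual clearance needed = 0.2500+0.0200+0.0250 = 0.2950 m
sum ≈ 0.0420+1.1025+2.5680+0.2950 ≈ 4.0075 m = S ✓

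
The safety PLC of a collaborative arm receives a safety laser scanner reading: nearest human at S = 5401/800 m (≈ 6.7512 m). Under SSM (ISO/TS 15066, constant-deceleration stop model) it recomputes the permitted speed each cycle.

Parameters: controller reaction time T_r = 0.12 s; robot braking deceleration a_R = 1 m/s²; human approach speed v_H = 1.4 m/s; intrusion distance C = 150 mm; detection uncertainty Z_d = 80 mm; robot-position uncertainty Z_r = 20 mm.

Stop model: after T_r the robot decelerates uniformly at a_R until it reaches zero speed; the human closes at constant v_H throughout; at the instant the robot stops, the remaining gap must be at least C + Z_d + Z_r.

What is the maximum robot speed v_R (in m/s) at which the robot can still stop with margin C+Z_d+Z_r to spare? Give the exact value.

v_R_max = 47/20 m/s = 2.3500 m/s

collect terms ⇒ (1/2)·v_R² + (38/25)·v_R + (-25333/4000) = 0
  disc = (38/25)² − 4·(1/2)·(-25333/4000) = 149769/10000 ; √disc = 387/100
  v_R = (−(38/25) + 387/100) / (2·(1/2)) = 47/20 m/s
check:
braking lasts T_s = (47/20)/1 = 2.3500 s
robot covers v_R·T_r = 2.3500·0.1200 = 0.2820 m before braking
robot under decel: 2.3500²/(2·1.0000) = 2.7612 m
human over T_r+T_s: 1.4000·(0.1200+2.3500) = 3.4580 m
residual clearance needed = 0.1500+0.0800+0.0200 = 0.2500 m
sum ≈ 0.2820+2.7612+3.4580+0.2500 ≈ 6.7512 m = S ✓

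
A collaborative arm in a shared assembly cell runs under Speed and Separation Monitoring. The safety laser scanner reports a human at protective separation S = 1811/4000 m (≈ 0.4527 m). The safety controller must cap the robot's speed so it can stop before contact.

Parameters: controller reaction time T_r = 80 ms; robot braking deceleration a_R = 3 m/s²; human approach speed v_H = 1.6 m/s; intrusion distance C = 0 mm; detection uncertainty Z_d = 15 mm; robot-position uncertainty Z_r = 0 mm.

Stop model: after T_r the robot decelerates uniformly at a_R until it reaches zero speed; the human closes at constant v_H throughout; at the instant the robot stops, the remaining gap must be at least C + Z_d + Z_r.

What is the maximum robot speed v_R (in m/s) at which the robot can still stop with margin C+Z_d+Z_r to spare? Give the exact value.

quadratic (1/6)·v² + (46/75)·v + (-1239/4000) = 0
  disc = (46/75)² − 4·(1/6)·(-1239/4000) = 52441/90000 ; √disc = 229/300
  v_R = (−(46/75) + 229/300) / (2·(1/6)) = 9/20 m/s
check:
stop time T_s = (9/20)/3 = 0.1500 s
reaction-phase robot travel = 0.4500·0.0800 = 0.0360 m
braking distance = 0.4500²/(2·3.0000) = 0.0338 m
person approaches 1.6000·(0.0800+0.1500) = 0.3680 m
margins: 0.0000+0.0150+0.0000 = 0.0150 m
sum ≈ 0.0360+0.0338+0.3680+0.0150 ≈ 0.4527 m = S ✓

v_R_max = 9/20 m/s = 0.4500 m/s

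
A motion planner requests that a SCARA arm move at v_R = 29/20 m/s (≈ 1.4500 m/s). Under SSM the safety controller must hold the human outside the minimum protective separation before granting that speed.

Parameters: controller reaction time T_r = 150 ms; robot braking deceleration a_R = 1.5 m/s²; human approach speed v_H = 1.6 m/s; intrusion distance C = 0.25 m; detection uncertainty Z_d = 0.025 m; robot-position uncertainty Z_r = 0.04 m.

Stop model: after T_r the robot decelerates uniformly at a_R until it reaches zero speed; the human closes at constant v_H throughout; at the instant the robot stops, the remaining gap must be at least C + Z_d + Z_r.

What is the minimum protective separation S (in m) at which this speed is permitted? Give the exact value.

S_min = 151/50 m = 3.0200 m

stop time T_s = (29/20)/(3/2) = 0.9667 s
reaction-phase robot travel = 1.4500·0.1500 = 0.2175 m
robot covers 1.4500·0.9667 − ½·1.5000·0.9667² = 0.7008 m while stopping
human over T_r+T_s: 1.6000·(0.1500+0.9667) = 1.7867 m
margins: 0.2500+0.0250+0.0400 = 0.3150 m
S_min ≈ 0.2175+0.7008+1.7867+0.3150  ⇒  S_min = 151/50 m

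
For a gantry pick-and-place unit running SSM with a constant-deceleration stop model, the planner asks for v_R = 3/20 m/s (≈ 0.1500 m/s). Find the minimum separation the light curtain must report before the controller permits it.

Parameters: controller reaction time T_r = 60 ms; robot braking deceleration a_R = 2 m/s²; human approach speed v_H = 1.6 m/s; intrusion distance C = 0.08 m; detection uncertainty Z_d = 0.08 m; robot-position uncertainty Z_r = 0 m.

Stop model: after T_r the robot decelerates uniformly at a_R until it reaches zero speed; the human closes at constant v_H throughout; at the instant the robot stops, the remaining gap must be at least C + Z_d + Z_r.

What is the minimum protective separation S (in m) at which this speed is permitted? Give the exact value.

braking lasts T_s = (3/20)/2 = 0.0750 s
reaction-phase robot travel = 0.1500·0.0600 = 0.0090 m
braking distance = 0.1500²/(2·2.0000) = 0.0056 m
person approaches 1.6000·(0.0600+0.0750) = 0.2160 m
residual clearance needed = 0.0800+0.0800+0.0000 = 0.1600 m
S_min ≈ 0.0090+0.0056+0.2160+0.1600  ⇒  S_min = 25/64 m

S_min = 25/64 m = 0.3906 m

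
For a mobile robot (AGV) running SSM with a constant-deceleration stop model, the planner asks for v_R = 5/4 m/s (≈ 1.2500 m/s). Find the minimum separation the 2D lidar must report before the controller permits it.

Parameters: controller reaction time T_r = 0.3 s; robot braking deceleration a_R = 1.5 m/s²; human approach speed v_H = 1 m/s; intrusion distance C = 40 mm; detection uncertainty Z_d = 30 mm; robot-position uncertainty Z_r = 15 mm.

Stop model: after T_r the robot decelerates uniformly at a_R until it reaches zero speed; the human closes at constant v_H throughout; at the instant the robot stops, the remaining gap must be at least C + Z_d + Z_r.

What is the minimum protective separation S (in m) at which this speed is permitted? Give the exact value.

T_s = v_R/a_R = (5/4)/(3/2) = 0.8333 s
robot covers v_R·T_r = 1.2500·0.3000 = 0.3750 m before braking
braking distance = 1.2500²/(2·1.5000) = 0.5208 m
human closes 1.0000·1.1333 = 1.1333 m
residual clearance needed = 0.0400+0.0300+0.0150 = 0.0850 m
S_min ≈ 0.3750+0.5208+1.1333+0.0850  ⇒  S_min = 2537/1200 m

S_min = 2537/1200 m = 2.1142 m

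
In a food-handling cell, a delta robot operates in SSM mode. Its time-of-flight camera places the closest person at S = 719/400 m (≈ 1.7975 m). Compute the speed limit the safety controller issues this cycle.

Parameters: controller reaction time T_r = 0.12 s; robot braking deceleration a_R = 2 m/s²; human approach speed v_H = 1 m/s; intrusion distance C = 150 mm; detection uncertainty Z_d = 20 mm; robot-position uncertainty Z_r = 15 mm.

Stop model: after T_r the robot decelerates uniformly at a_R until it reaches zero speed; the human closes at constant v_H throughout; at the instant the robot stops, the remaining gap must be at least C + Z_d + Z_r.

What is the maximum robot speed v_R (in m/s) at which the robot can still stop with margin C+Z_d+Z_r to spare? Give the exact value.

at the boundary: (1/4)·v² + (31/50)·v + (-597/400) = 0
  disc = (31/50)² − 4·(1/4)·(-597/400) = 18769/10000 ; √disc = 137/100
  v_R = (−(31/50) + 137/100) / (2·(1/4)) = 3/2 m/s
check:
braking lasts T_s = (3/2)/2 = 0.7500 s
reaction-phase robot travel = 1.5000·0.1200 = 0.1800 m
robot under decel: 1.5000²/(2·2.0000) = 0.5625 m
human closes 1.0000·0.8700 = 0.8700 m
margins: 0.1500+0.0200+0.0150 = 0.1850 m
sum ≈ 0.1800+0.5625+0.8700+0.1850 ≈ 1.7975 m = S ✓

v_R_max = 3/2 m/s = 1.5000 m/s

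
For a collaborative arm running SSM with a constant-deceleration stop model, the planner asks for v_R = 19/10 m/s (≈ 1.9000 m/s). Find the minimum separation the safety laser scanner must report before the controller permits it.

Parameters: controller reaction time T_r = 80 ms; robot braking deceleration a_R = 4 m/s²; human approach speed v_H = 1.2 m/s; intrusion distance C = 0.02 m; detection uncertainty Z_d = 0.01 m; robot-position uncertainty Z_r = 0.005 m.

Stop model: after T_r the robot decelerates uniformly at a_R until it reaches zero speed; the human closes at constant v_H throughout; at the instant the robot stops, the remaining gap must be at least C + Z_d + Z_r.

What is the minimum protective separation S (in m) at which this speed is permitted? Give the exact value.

braking lasts T_s = (19/10)/4 = 0.4750 s
reaction-phase robot travel = 1.9000·0.0800 = 0.1520 m
braking distance = 1.9000²/(2·4.0000) = 0.4512 m
person approaches 1.2000·(0.0800+0.4750) = 0.6660 m
C+Z_d+Z_r = 0.0200+0.0100+0.0050 = 0.0350 m
S_min ≈ 0.1520+0.4512+0.6660+0.0350  ⇒  S_min = 5217/4000 m

S_min = 5217/4000 m = 1.3042 m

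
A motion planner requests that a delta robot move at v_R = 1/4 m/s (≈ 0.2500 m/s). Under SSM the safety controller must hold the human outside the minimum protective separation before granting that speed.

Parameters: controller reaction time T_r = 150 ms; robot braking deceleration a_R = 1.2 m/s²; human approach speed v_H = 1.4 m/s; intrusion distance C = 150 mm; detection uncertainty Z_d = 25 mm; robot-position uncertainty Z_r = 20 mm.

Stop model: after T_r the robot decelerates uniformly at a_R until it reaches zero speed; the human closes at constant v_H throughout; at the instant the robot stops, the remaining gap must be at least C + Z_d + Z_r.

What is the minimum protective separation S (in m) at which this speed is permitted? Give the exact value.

braking lasts T_s = (1/4)/(6/5) = 0.2083 s
robot in T_r: 0.2500·0.1500 = 0.0375 m
robot covers 0.2500·0.2083 − ½·1.2000·0.2083² = 0.0260 m while stopping
person approaches 1.4000·(0.1500+0.2083) = 0.5017 m
margins: 0.1500+0.0250+0.0200 = 0.1950 m
S_min ≈ 0.0375+0.0260+0.5017+0.1950  ⇒  S_min = 3649/4800 m

S_min = 3649/4800 m = 0.7602 m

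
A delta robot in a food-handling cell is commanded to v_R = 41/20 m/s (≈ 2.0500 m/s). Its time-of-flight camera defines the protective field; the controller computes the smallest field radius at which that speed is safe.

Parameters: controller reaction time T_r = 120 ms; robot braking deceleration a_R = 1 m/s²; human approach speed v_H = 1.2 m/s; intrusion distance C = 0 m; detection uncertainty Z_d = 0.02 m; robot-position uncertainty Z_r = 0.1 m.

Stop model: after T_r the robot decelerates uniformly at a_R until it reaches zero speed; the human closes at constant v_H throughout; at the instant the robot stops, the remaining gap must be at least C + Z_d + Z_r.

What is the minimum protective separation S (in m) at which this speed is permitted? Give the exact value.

T_s = v_R/a_R = (41/20)/1 = 2.0500 s
robot in T_r: 2.0500·0.1200 = 0.2460 m
robot covers 2.0500·2.0500 − ½·1.0000·2.0500² = 2.1012 m while stopping
human over T_r+T_s: 1.2000·(0.1200+2.0500) = 2.6040 m
margins: 0.0000+0.0200+0.1000 = 0.1200 m
S_min ≈ 0.2460+2.1012+2.6040+0.1200  ⇒  S_min = 4057/800 m

S_min = 4057/800 m = 5.0713 m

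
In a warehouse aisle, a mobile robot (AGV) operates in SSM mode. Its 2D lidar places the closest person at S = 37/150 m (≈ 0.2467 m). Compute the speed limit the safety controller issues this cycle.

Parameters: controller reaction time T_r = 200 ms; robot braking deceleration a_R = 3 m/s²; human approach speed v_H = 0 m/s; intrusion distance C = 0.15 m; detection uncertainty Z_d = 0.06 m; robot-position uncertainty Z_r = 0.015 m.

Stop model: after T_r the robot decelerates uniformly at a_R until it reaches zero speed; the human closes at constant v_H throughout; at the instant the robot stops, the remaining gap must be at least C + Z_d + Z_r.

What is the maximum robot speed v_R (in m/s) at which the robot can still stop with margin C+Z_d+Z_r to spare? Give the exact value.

collect terms ⇒ (1/6)·v_R² + (1/5)·v_R + (-13/600) = 0
  disc = (1/5)² − 4·(1/6)·(-13/600) = 49/900 ; √disc = 7/30
  v_R = (−(1/5) + 7/30) / (2·(1/6)) = 1/10 m/s
check:
T_s = v_R/a_R = (1/10)/3 = 0.0333 s
reaction-phase robot travel = 0.1000·0.2000 = 0.0200 m
braking distance = 0.1000²/(2·3.0000) = 0.0017 m
person approaches 0.0000·(0.2000+0.0333) = 0.0000 m
margins: 0.1500+0.0600+0.0150 = 0.2250 m
sum ≈ 0.0200+0.0017+0.0000+0.2250 ≈ 0.2467 m = S ✓

v_R_max = 1/10 m/s = 0.1000 m/s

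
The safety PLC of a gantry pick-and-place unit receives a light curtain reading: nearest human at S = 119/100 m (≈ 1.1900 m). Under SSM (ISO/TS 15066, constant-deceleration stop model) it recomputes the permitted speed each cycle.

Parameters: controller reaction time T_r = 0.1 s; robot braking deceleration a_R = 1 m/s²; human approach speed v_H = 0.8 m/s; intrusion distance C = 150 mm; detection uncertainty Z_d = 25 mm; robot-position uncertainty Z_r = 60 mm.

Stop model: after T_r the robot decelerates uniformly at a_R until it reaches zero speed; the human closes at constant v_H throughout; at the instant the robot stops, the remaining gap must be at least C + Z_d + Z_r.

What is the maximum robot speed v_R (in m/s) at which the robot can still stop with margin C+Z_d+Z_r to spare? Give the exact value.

v_R_max = 7/10 m/s = 0.7000 m/s

collect terms ⇒ (1/2)·v_R² + (9/10)·v_R + (-7/8) = 0
  disc = (9/10)² − 4·(1/2)·(-7/8) = 64/25 ; √disc = 8/5
  v_R = (−(9/10) + 8/5) / (2·(1/2)) = 7/10 m/s
check:
braking lasts T_s = (7/10)/1 = 0.7000 s
robot in T_r: 0.7000·0.1000 = 0.0700 m
robot covers 0.7000·0.7000 − ½·1.0000·0.7000² = 0.2450 m while stopping
human closes 0.8000·0.8000 = 0.6400 m
margins: 0.1500+0.0250+0.0600 = 0.2350 m
sum ≈ 0.0700+0.2450+0.6400+0.2350 ≈ 1.1900 m = S ✓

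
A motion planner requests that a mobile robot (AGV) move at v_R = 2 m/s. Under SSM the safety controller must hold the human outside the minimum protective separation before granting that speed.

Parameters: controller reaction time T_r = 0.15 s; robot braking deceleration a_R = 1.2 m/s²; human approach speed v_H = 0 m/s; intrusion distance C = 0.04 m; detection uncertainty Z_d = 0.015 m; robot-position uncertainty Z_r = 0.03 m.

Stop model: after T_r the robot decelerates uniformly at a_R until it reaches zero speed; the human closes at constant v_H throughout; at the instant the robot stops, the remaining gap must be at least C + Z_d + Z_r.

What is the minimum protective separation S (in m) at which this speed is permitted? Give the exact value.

S_min = 1231/600 m = 2.0517 m

stop time T_s = 2/(6/5) = 1.6667 s
reaction-phase robot travel = 2.0000·0.1500 = 0.3000 m
braking distance = 2.0000²/(2·1.2000) = 1.6667 m
person approaches 0.0000·(0.1500+1.6667) = 0.0000 m
C+Z_d+Z_r = 0.0400+0.0150+0.0300 = 0.0850 m
S_min ≈ 0.3000+1.6667+0.0000+0.0850  ⇒  S_min = 1231/600 m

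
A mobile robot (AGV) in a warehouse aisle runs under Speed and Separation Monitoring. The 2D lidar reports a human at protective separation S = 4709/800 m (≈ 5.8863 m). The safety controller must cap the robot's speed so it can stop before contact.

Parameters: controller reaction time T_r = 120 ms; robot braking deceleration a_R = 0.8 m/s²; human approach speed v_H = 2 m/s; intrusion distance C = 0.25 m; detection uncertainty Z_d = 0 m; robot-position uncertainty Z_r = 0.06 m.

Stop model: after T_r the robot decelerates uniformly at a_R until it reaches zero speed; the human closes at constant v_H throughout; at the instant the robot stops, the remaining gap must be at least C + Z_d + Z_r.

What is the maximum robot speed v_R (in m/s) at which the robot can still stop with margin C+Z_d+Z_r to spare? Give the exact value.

v_R_max = 3/2 m/s = 1.5000 m/s

at the boundary: (5/8)·v² + (131/50)·v + (-4269/800) = 0
  disc = (131/50)² − 4·(5/8)·(-4269/800) = 808201/40000 ; √disc = 899/200
  v_R = (−(131/50) + 899/200) / (2·(5/8)) = 3/2 m/s
check:
stop time T_s = (3/2)/(4/5) = 1.8750 s
robot in T_r: 1.5000·0.1200 = 0.1800 m
robot covers 1.5000·1.8750 − ½·0.8000·1.8750² = 1.4062 m while stopping
human over T_r+T_s: 2.0000·(0.1200+1.8750) = 3.9900 m
C+Z_d+Z_r = 0.2500+0.0000+0.0600 = 0.3100 m
sum ≈ 0.1800+1.4062+3.9900+0.3100 ≈ 5.8863 m = S ✓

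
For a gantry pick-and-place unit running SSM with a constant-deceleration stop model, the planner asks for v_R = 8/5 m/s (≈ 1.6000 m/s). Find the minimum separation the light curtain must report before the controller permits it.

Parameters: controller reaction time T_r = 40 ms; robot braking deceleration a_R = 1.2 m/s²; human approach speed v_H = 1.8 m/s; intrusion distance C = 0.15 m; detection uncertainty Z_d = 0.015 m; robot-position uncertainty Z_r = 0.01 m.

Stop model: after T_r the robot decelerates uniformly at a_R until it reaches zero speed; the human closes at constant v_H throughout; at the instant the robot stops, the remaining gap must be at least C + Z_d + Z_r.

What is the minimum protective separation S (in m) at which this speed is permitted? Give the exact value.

S_min = 11333/3000 m = 3.7777 m

T_s = v_R/a_R = (8/5)/(6/5) = 1.3333 s
robot covers v_R·T_r = 1.6000·0.0400 = 0.0640 m before braking
robot covers 1.6000·1.3333 − ½·1.2000·1.3333² = 1.0667 m while stopping
human over T_r+T_s: 1.8000·(0.0400+1.3333) = 2.4720 m
margins: 0.1500+0.0150+0.0100 = 0.1750 m
S_min ≈ 0.0640+1.0667+2.4720+0.1750  ⇒  S_min = 11333/3000 m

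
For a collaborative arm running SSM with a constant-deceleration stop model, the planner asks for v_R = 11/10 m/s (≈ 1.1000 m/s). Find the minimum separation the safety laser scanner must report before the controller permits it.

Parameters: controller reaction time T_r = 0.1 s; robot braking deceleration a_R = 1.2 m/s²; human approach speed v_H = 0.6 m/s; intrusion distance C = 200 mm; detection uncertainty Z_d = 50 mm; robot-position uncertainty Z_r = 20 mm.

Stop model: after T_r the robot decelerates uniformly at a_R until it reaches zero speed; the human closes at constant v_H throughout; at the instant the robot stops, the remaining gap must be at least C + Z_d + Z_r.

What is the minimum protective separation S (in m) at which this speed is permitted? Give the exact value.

T_s = v_R/a_R = (11/10)/(6/5) = 0.9167 s
robot in T_r: 1.1000·0.1000 = 0.1100 m
robot under decel: 1.1000²/(2·1.2000) = 0.5042 m
person approaches 0.6000·(0.1000+0.9167) = 0.6100 m
C+Z_d+Z_r = 0.2000+0.0500+0.0200 = 0.2700 m
S_min ≈ 0.1100+0.5042+0.6100+0.2700  ⇒  S_min = 1793/1200 m

S_min = 1793/1200 m = 1.4942 m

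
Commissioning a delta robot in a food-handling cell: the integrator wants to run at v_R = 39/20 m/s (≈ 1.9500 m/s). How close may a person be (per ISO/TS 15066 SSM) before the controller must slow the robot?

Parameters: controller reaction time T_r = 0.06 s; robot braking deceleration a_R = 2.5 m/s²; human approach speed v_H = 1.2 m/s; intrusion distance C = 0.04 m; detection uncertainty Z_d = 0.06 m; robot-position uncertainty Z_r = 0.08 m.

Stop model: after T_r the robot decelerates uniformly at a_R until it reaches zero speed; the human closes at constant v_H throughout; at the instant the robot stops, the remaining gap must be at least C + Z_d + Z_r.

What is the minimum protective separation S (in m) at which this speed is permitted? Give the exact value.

S_min = 4131/2000 m = 2.0655 m

T_s = v_R/a_R = (39/20)/(5/2) = 0.7800 s
robot in T_r: 1.9500·0.0600 = 0.1170 m
braking distance = 1.9500²/(2·2.5000) = 0.7605 m
human over T_r+T_s: 1.2000·(0.0600+0.7800) = 1.0080 m
C+Z_d+Z_r = 0.0400+0.0600+0.0800 = 0.1800 m
S_min ≈ 0.1170+0.7605+1.0080+0.1800  ⇒  S_min = 4131/2000 m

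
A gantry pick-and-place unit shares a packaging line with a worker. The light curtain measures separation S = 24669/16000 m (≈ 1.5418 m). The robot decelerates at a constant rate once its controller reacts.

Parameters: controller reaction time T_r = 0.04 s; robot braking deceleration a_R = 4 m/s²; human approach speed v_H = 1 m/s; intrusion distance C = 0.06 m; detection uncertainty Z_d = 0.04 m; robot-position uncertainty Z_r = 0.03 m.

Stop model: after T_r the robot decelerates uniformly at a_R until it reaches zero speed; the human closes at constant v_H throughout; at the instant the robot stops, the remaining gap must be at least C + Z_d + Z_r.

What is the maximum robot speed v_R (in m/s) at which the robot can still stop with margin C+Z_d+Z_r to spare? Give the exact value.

v_R_max = 47/20 m/s = 2.3500 m/s

at the boundary: (1/8)·v² + (29/100)·v + (-21949/16000) = 0
  disc = (29/100)² − 4·(1/8)·(-21949/16000) = 123201/160000 ; √disc = 351/400
  v_R = (−(29/100) + 351/400) / (2·(1/8)) = 47/20 m/s
check:
T_s = v_R/a_R = (47/20)/4 = 0.5875 s
robot in T_r: 2.3500·0.0400 = 0.0940 m
braking distance = 2.3500²/(2·4.0000) = 0.6903 m
human over T_r+T_s: 1.0000·(0.0400+0.5875) = 0.6275 m
C+Z_d+Z_r = 0.0600+0.0400+0.0300 = 0.1300 m
sum ≈ 0.0940+0.6903+0.6275+0.1300 ≈ 1.5418 m = S ✓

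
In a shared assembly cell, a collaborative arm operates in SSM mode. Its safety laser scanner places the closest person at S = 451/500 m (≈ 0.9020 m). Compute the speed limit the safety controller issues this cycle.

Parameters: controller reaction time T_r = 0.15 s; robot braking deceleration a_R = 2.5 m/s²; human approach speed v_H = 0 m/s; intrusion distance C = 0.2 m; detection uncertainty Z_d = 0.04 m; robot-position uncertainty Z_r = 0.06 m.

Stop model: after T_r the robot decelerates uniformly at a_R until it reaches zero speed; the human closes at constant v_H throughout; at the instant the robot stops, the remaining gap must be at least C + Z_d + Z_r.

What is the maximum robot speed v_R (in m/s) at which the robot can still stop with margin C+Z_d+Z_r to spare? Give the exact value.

at the boundary: (1/5)·v² + (3/20)·v + (-301/500) = 0
  disc = (3/20)² − 4·(1/5)·(-301/500) = 5041/10000 ; √disc = 71/100
  v_R = (−(3/20) + 71/100) / (2·(1/5)) = 7/5 m/s
check:
stop time T_s = (7/5)/(5/2) = 0.5600 s
reaction-phase robot travel = 1.4000·0.1500 = 0.2100 m
robot covers 1.4000·0.5600 − ½·2.5000·0.5600² = 0.3920 m while stopping
person approaches 0.0000·(0.1500+0.5600) = 0.0000 m
residual clearance needed = 0.2000+0.0400+0.0600 = 0.3000 m
sum ≈ 0.2100+0.3920+0.0000+0.3000 ≈ 0.9020 m = S ✓

v_R_max = 7/5 m/s = 1.4000 m/s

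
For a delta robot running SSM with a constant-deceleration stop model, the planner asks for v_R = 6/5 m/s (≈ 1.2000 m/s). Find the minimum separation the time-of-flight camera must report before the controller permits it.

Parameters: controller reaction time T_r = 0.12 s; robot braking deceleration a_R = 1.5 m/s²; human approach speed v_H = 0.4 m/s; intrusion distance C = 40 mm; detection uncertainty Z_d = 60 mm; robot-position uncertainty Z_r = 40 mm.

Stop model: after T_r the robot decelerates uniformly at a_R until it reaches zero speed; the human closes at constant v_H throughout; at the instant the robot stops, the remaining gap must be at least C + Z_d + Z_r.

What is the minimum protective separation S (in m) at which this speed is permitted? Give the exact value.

S_min = 283/250 m = 1.1320 m

T_s = v_R/a_R = (6/5)/(3/2) = 0.8000 s
robot in T_r: 1.2000·0.1200 = 0.1440 m
robot under decel: 1.2000²/(2·1.5000) = 0.4800 m
human over T_r+T_s: 0.4000·(0.1200+0.8000) = 0.3680 m
residual clearance needed = 0.0400+0.0600+0.0400 = 0.1400 m
S_min ≈ 0.1440+0.4800+0.3680+0.1400  ⇒  S_min = 283/250 m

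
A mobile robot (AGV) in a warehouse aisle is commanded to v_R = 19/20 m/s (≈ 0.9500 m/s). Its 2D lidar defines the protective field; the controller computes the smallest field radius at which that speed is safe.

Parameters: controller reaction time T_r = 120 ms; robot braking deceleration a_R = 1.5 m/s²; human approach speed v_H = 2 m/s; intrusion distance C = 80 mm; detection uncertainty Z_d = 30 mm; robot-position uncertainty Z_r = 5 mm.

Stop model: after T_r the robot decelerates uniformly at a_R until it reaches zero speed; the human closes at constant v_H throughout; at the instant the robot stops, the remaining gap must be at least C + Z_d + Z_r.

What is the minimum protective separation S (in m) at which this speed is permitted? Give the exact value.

T_s = v_R/a_R = (19/20)/(3/2) = 0.6333 s
reaction-phase robot travel = 0.9500·0.1200 = 0.1140 m
robot covers 0.9500·0.6333 − ½·1.5000·0.6333² = 0.3008 m while stopping
person approaches 2.0000·(0.1200+0.6333) = 1.5067 m
C+Z_d+Z_r = 0.0800+0.0300+0.0050 = 0.1150 m
S_min ≈ 0.1140+0.3008+1.5067+0.1150  ⇒  S_min = 4073/2000 m

S_min = 4073/2000 m = 2.0365 m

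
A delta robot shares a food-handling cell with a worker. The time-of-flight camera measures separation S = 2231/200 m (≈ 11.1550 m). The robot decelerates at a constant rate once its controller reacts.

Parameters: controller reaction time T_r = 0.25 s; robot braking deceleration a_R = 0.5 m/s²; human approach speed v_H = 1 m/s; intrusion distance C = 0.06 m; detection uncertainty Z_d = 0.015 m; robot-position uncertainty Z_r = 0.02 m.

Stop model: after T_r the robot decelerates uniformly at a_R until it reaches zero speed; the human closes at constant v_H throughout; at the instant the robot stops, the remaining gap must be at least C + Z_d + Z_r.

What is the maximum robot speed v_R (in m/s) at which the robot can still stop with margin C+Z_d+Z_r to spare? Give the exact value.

collect terms ⇒ (1)·v_R² + (9/4)·v_R + (-1081/100) = 0
  disc = (9/4)² − 4·(1)·(-1081/100) = 19321/400 ; √disc = 139/20
  v_R = (−(9/4) + 139/20) / (2·(1)) = 47/20 m/s
check:
braking lasts T_s = (47/20)/(1/2) = 4.7000 s
robot in T_r: 2.3500·0.2500 = 0.5875 m
braking distance = 2.3500²/(2·0.5000) = 5.5225 m
person approaches 1.0000·(0.2500+4.7000) = 4.9500 m
margins: 0.0600+0.0150+0.0200 = 0.0950 m
sum ≈ 0.5875+5.5225+4.9500+0.0950 ≈ 11.1550 m = S ✓

v_R_max = 47/20 m/s = 2.3500 m/s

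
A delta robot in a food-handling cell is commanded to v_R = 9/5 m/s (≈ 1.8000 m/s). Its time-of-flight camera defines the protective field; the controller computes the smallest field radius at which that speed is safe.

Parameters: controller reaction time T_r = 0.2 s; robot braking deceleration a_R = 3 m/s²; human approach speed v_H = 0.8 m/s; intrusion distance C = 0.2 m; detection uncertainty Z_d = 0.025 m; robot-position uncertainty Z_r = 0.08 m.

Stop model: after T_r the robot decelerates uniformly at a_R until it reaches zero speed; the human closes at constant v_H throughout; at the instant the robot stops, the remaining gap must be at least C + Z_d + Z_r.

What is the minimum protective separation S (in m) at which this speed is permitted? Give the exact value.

S_min = 369/200 m = 1.8450 m

stop time T_s = (9/5)/3 = 0.6000 s
reaction-phase robot travel = 1.8000·0.2000 = 0.3600 m
braking distance = 1.8000²/(2·3.0000) = 0.5400 m
human closes 0.8000·0.8000 = 0.6400 m
C+Z_d+Z_r = 0.2000+0.0250+0.0800 = 0.3050 m
S_min ≈ 0.3600+0.5400+0.6400+0.3050  ⇒  S_min = 369/200 m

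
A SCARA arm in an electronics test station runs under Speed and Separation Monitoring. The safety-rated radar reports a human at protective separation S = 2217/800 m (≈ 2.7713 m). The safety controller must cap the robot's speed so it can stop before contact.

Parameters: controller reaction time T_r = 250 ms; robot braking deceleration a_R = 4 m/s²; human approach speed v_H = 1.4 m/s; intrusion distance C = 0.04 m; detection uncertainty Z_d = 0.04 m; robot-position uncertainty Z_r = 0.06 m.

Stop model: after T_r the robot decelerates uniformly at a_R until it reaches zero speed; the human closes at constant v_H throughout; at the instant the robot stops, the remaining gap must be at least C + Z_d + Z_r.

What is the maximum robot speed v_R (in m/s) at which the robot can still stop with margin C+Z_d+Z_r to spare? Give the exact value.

at the boundary: (1/8)·v² + (3/5)·v + (-73/32) = 0
  disc = (3/5)² − 4·(1/8)·(-73/32) = 2401/1600 ; √disc = 49/40
  v_R = (−(3/5) + 49/40) / (2·(1/8)) = 5/2 m/s
check:
T_s = v_R/a_R = (5/2)/4 = 0.6250 s
reaction-phase robot travel = 2.5000·0.2500 = 0.6250 m
braking distance = 2.5000²/(2·4.0000) = 0.7812 m
human closes 1.4000·0.8750 = 1.2250 m
residual clearance needed = 0.0400+0.0400+0.0600 = 0.1400 m
sum ≈ 0.6250+0.7812+1.2250+0.1400 ≈ 2.7713 m = S ✓

v_R_max = 5/2 m/s = 2.5000 m/s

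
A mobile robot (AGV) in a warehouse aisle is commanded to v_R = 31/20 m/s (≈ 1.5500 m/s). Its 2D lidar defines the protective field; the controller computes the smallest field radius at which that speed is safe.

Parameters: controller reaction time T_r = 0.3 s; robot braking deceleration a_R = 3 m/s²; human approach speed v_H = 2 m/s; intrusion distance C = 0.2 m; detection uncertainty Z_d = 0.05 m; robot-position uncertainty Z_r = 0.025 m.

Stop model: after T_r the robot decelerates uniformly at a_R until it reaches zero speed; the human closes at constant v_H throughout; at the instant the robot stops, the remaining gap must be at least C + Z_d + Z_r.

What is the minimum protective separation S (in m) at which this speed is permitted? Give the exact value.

S_min = 2219/800 m = 2.7738 m

braking lasts T_s = (31/20)/3 = 0.5167 s
robot covers v_R·T_r = 1.5500·0.3000 = 0.4650 m before braking
robot under decel: 1.5500²/(2·3.0000) = 0.4004 m
human closes 2.0000·0.8167 = 1.6333 m
margins: 0.2000+0.0500+0.0250 = 0.2750 m
S_min ≈ 0.4650+0.4004+1.6333+0.2750  ⇒  S_min = 2219/800 m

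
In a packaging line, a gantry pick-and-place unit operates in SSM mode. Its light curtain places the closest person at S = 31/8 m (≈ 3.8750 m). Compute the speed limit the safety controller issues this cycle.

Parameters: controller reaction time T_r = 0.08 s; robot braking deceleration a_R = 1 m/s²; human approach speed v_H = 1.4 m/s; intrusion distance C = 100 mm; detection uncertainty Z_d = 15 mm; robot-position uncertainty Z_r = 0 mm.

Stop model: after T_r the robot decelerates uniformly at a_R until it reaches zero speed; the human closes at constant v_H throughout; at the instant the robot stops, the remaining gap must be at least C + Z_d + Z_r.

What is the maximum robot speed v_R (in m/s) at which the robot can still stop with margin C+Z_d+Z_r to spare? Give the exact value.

quadratic (1/2)·v² + (37/25)·v + (-456/125) = 0
  disc = (37/25)² − 4·(1/2)·(-456/125) = 5929/625 ; √disc = 77/25
  v_R = (−(37/25) + 77/25) / (2·(1/2)) = 8/5 m/s
check:
stop time T_s = (8/5)/1 = 1.6000 s
reaction-phase robot travel = 1.6000·0.0800 = 0.1280 m
robot under decel: 1.6000²/(2·1.0000) = 1.2800 m
human over T_r+T_s: 1.4000·(0.0800+1.6000) = 2.3520 m
residual clearance needed = 0.1000+0.0150+0.0000 = 0.1150 m
sum ≈ 0.1280+1.2800+2.3520+0.1150 ≈ 3.8750 m = S ✓

v_R_max = 8/5 m/s = 1.6000 m/s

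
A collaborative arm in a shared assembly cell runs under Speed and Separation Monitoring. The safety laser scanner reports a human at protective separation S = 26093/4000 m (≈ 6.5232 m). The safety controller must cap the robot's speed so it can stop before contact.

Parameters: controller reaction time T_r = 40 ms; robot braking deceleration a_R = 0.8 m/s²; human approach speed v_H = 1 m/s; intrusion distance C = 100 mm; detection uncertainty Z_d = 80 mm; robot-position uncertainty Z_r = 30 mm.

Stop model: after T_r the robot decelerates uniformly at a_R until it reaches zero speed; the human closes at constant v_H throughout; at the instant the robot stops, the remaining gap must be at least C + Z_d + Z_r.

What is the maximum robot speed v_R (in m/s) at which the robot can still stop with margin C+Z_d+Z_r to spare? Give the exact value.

at the boundary: (5/8)·v² + (129/100)·v + (-25093/4000) = 0
  disc = (129/100)² − 4·(5/8)·(-25093/4000) = 693889/40000 ; √disc = 833/200
  v_R = (−(129/100) + 833/200) / (2·(5/8)) = 23/10 m/s
check:
T_s = v_R/a_R = (23/10)/(4/5) = 2.8750 s
reaction-phase robot travel = 2.3000·0.0400 = 0.0920 m
robot covers 2.3000·2.8750 − ½·0.8000·2.8750² = 3.3062 m while stopping
human over T_r+T_s: 1.0000·(0.0400+2.8750) = 2.9150 m
margins: 0.1000+0.0800+0.0300 = 0.2100 m
sum ≈ 0.0920+3.3062+2.9150+0.2100 ≈ 6.5232 m = S ✓

v_R_max = 23/10 m/s = 2.3000 m/s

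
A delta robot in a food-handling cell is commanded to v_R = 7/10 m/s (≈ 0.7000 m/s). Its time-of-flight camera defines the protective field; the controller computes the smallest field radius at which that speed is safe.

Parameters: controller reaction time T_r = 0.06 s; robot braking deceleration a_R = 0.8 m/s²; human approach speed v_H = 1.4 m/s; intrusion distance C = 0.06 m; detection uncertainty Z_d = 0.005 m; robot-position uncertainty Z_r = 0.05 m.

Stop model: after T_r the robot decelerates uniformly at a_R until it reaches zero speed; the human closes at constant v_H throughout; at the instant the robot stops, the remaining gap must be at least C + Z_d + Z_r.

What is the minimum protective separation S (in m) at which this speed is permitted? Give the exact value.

stop time T_s = (7/10)/(4/5) = 0.8750 s
robot in T_r: 0.7000·0.0600 = 0.0420 m
robot covers 0.7000·0.8750 − ½·0.8000·0.8750² = 0.3063 m while stopping
human over T_r+T_s: 1.4000·(0.0600+0.8750) = 1.3090 m
C+Z_d+Z_r = 0.0600+0.0050+0.0500 = 0.1150 m
S_min ≈ 0.0420+0.3063+1.3090+0.1150  ⇒  S_min = 7089/4000 m

S_min = 7089/4000 m = 1.7723 m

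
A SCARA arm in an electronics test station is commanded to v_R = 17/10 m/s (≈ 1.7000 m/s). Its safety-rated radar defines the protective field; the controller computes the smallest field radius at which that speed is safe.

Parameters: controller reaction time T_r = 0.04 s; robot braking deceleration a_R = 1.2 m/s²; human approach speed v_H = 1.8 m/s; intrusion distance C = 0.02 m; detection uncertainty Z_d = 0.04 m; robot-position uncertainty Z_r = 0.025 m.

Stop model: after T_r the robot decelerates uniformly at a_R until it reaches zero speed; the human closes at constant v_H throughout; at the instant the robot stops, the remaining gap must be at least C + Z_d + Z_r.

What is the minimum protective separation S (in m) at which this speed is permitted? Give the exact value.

stop time T_s = (17/10)/(6/5) = 1.4167 s
reaction-phase robot travel = 1.7000·0.0400 = 0.0680 m
robot covers 1.7000·1.4167 − ½·1.2000·1.4167² = 1.2042 m while stopping
person approaches 1.8000·(0.0400+1.4167) = 2.6220 m
C+Z_d+Z_r = 0.0200+0.0400+0.0250 = 0.0850 m
S_min ≈ 0.0680+1.2042+2.6220+0.0850  ⇒  S_min = 191/48 m

S_min = 191/48 m = 3.9792 m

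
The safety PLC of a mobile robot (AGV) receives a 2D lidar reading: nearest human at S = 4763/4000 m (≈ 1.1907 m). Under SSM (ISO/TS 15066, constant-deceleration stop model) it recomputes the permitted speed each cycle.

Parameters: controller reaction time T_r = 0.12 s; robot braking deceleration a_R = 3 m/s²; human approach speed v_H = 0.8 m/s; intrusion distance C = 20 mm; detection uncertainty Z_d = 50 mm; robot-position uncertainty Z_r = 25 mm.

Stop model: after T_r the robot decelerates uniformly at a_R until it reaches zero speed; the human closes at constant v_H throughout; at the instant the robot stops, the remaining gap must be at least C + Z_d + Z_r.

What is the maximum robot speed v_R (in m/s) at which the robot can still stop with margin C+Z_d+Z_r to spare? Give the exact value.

v_R_max = 31/20 m/s = 1.5500 m/s

quadratic (1/6)·v² + (29/75)·v + (-3999/4000) = 0
  disc = (29/75)² − 4·(1/6)·(-3999/4000) = 73441/90000 ; √disc = 271/300
  v_R = (−(29/75) + 271/300) / (2·(1/6)) = 31/20 m/s
check:
T_s = v_R/a_R = (31/20)/3 = 0.5167 s
robot in T_r: 1.5500·0.1200 = 0.1860 m
braking distance = 1.5500²/(2·3.0000) = 0.4004 m
person approaches 0.8000·(0.1200+0.5167) = 0.5093 m
margins: 0.0200+0.0500+0.0250 = 0.0950 m
sum ≈ 0.1860+0.4004+0.5093+0.0950 ≈ 1.1907 m = S ✓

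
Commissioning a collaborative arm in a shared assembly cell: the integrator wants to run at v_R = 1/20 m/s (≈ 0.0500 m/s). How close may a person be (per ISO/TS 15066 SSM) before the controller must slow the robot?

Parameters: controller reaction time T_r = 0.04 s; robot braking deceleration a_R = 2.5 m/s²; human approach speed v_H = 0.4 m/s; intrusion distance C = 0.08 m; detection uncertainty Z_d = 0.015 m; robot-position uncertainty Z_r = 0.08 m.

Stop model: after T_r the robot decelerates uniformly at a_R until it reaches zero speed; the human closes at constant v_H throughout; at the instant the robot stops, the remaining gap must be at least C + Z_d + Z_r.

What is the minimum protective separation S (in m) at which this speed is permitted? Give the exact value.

T_s = v_R/a_R = (1/20)/(5/2) = 0.0200 s
robot in T_r: 0.0500·0.0400 = 0.0020 m
robot under decel: 0.0500²/(2·2.5000) = 0.0005 m
human over T_r+T_s: 0.4000·(0.0400+0.0200) = 0.0240 m
margins: 0.0800+0.0150+0.0800 = 0.1750 m
S_min ≈ 0.0020+0.0005+0.0240+0.1750  ⇒  S_min = 403/2000 m

S_min = 403/2000 m = 0.2015 m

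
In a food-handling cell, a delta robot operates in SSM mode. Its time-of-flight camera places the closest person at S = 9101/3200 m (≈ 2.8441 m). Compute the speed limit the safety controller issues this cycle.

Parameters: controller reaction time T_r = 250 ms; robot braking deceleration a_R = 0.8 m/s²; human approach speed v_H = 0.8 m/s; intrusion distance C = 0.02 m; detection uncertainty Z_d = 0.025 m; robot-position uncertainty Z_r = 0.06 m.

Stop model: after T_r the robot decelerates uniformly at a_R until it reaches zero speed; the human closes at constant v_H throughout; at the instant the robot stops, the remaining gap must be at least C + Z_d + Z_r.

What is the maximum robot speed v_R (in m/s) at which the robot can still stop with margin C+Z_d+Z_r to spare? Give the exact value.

v_R_max = 5/4 m/s = 1.2500 m/s

collect terms ⇒ (5/8)·v_R² + (5/4)·v_R + (-325/128) = 0
  disc = (5/4)² − 4·(5/8)·(-325/128) = 2025/256 ; √disc = 45/16
  v_R = (−(5/4) + 45/16) / (2·(5/8)) = 5/4 m/s
check:
T_s = v_R/a_R = (5/4)/(4/5) = 1.5625 s
robot in T_r: 1.2500·0.2500 = 0.3125 m
robot under decel: 1.2500²/(2·0.8000) = 0.9766 m
person approaches 0.8000·(0.2500+1.5625) = 1.4500 m
C+Z_d+Z_r = 0.0200+0.0250+0.0600 = 0.1050 m
sum ≈ 0.3125+0.9766+1.4500+0.1050 ≈ 2.8441 m = S ✓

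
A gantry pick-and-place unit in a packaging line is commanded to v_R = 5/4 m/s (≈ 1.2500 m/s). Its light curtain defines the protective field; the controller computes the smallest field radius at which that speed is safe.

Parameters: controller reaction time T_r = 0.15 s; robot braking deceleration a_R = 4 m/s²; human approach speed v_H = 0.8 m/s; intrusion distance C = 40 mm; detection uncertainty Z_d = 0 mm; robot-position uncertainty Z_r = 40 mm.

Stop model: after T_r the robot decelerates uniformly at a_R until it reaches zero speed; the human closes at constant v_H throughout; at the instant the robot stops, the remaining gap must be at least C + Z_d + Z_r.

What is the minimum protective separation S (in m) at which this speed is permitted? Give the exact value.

T_s = v_R/a_R = (5/4)/4 = 0.3125 s
reaction-phase robot travel = 1.2500·0.1500 = 0.1875 m
robot covers 1.2500·0.3125 − ½·4.0000·0.3125² = 0.1953 m while stopping
human over T_r+T_s: 0.8000·(0.1500+0.3125) = 0.3700 m
residual clearance needed = 0.0400+0.0000+0.0400 = 0.0800 m
S_min ≈ 0.1875+0.1953+0.3700+0.0800  ⇒  S_min = 533/640 m

S_min = 533/640 m = 0.8328 m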